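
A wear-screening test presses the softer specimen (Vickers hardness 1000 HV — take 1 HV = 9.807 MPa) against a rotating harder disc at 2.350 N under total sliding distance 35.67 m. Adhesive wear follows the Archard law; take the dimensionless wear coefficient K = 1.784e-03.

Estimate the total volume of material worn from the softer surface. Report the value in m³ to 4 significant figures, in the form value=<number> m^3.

value=1.525e-11 m^3

Intermediates are displayed rounded — the algebra holds full precision — a lone final rounding: 4 significant figures.
Hardness H = 1000 HV × 9.807 MPa/HV = 9807 MPa = 9.807e+09 Pa.
In SI base units: W = 2.350 N, H = 9.807e+09 Pa, K = 1.784e-03.
The Archard volume V = K·W·L/H = 1.784e-03 · 2.350 · 35.67 / 9.807e+09 = 1.525e-11 m³.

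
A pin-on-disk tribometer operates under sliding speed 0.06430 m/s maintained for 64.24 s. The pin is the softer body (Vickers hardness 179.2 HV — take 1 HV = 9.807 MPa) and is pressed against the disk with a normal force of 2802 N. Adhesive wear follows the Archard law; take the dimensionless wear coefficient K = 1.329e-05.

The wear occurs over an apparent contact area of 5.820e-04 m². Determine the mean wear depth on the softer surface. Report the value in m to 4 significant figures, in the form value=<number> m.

Intermediate values appear rounded, and every step maintains full precision; rounded once at the end, at four significant figures.
Path length L = v·t = 0.06430 m/s × 64.24 s = 4.131 m.
Hardness H = 179.2 HV × 9.807 MPa/HV = 1757 MPa = 1.757e+09 Pa.
Restated in SI base units: W = 2802 N, H = 1.757e+09 Pa, K = 1.329e-05.
Archard volume V = K·W·L/H = 1.329e-05 · 2802 · 4.131 / 1.757e+09 = 8.753e-11 m³.
Average depth h = V/A = 8.753e-11 / 5.820e-04 = 1.504e-07 m.

value=1.504e-07 m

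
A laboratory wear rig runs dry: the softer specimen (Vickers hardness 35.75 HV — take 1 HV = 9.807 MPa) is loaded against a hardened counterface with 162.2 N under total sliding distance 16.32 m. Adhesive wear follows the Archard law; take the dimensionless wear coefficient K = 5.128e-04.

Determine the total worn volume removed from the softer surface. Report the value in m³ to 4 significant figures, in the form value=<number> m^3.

Shown intermediates are rounded. Each operation keeps full precision — one last rounding, at four significant digits.
Hardness H = 35.75 HV × 9.807 MPa/HV = 350.6 MPa = 3.506e+08 Pa.
Working in SI base units: W = 162.2 N, H = 3.506e+08 Pa, K = 5.128e-04.
The Archard volume V = K·W·L/H = 5.128e-04 · 162.2 · 16.32 / 3.506e+08 = 3.872e-09 m³.

value=3.872e-09 m^3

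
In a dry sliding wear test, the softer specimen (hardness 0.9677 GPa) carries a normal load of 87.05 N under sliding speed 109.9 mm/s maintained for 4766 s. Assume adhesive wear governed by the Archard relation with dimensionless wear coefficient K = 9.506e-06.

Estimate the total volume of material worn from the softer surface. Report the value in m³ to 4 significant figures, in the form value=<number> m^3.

value=4.479e-10 m^3

Intermediate values are shown rounded, and the computation runs at exact precision; rounded just once to 4 significant digits.
Convert: Sliding speed v = 109.9 mm/s = 0.1099 m/s. Sliding distance L = v·t = 0.1099 m/s × 4766 s = 523.8 m.
Convert: Hardness H = 0.9677 GPa = 9.677e+08 Pa.
Working in SI base units: W = 87.05 N, H = 9.677e+08 Pa, K = 9.506e-06.
Volume removed: V = K·W·L/H = 9.506e-06 · 87.05 · 523.8 / 9.677e+08 = 4.479e-10 m³.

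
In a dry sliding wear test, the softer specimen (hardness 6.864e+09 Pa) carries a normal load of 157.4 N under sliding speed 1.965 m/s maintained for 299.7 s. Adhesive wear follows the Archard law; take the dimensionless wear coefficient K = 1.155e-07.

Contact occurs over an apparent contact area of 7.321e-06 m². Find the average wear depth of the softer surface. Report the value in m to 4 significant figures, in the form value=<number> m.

Intermediate values are shown rounded, and the computation carries full precision; one last rounding: 4 significant figures.
Convert: Path length L = v·t = 1.965 m/s × 299.7 s = 588.9 m.
In SI base units, W = 157.4 N, H = 6.864e+09 Pa, K = 1.155e-07.
The Archard volume V = K·W·L/H = 1.155e-07 · 157.4 · 588.9 / 6.864e+09 = 1.560e-12 m³.
Depth of wear h = V/A = 1.560e-12 / 7.321e-06 = 2.131e-07 m.

value=2.131e-07 m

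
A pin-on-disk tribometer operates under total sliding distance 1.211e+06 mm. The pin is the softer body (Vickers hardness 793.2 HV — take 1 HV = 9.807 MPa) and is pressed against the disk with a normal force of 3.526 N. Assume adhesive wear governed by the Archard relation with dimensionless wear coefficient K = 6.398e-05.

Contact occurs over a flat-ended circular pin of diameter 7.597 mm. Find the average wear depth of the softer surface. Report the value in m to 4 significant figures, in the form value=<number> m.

value=7.748e-07 m

The intermediates are printed rounded. The algebra runs at full precision. Rounded just once: four significant figures.
Convert: Path length L = 1.211e+06 mm = 1211 m.
Convert: Hardness H = 793.2 HV × 9.807 MPa/HV = 7779 MPa = 7.779e+09 Pa.
Convert: Pin diameter d = 7.597 mm = 0.007597 m. Contact area A = π·d²/4 = π·(0.007597 m)²/4 = 4.533e-05 m².
Working in SI base units: W = 3.526 N, H = 7.779e+09 Pa, K = 6.398e-05.
Volume removed: V = K·W·L/H = 6.398e-05 · 3.526 · 1211 / 7.779e+09 = 3.512e-11 m³.
Depth h = V/A = 3.512e-11 / 4.533e-05 = 7.748e-07 m.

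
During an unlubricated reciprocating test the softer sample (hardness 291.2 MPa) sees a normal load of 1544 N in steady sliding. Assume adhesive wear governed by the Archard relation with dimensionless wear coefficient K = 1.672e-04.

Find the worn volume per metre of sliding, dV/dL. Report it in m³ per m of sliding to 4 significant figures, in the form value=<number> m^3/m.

Printed values are rounded — the algebra holds full precision; a single final rounding, at 4 significant digits.
Hardness H = 291.2 MPa = 2.912e+08 Pa.
As SI base values: W = 1544 N, H = 2.912e+08 Pa, K = 1.672e-04.
Sliding wear rate dV/dL = K·W/H, per unit distance: 1.672e-04 · 1544 / 2.912e+08 = 8.865e-10 m³/m.

value=8.865e-10 m^3/m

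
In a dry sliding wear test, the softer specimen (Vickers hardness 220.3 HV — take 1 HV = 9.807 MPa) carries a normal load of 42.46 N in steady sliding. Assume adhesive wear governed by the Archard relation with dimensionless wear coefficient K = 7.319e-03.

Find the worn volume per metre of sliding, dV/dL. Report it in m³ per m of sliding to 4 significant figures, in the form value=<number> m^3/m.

Intermediate values are printed rounded; every step maintains exact precision. Rounded just once: four significant digits.
Convert: Hardness H = 220.3 HV × 9.807 MPa/HV = 2160 MPa = 2.160e+09 Pa.
As SI base values: W = 42.46 N, H = 2.160e+09 Pa, K = 7.319e-03.
The wear rate dV/dL = K·W/H: 7.319e-03 · 42.46 / 2.160e+09 = 1.438e-10 m³/m.

value=1.438e-10 m^3/m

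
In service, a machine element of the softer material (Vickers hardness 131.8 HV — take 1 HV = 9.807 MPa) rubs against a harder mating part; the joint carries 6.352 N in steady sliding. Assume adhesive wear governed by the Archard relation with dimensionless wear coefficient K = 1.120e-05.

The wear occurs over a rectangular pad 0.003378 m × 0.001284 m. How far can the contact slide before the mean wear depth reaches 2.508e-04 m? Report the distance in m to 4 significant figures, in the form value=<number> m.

value=1.976e+04 m

Displayed values are rounded. Each operation carries full precision, and rounded once at the end: 4 significant digits.
Convert: Hardness H = 131.8 HV × 9.807 MPa/HV = 1293 MPa = 1.293e+09 Pa.
Convert: Contact area A = 0.003378 m × 0.001284 m = 4.337e-06 m².
Collected in SI base units: W = 6.352 N, H = 1.293e+09 Pa, K = 1.120e-05.
Limit volume V_lim = h_lim·A = 2.508e-04 · 4.337e-06 = 1.088e-09 m³.
Sliding life L = V_lim·H/(K·W) = 1.088e-09 · 1.293e+09 / (1.120e-05 · 6.352) = 1.976e+04 m.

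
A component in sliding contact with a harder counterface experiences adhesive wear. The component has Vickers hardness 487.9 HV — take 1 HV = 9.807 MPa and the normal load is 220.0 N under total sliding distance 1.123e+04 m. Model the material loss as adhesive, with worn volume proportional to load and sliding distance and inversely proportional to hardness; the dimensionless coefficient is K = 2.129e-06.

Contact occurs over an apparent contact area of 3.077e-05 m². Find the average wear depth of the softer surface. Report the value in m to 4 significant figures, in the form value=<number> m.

value=3.573e-05 m

Intermediates are printed rounded; the computation runs at full precision. Rounded just once: four significant digits.
Hardness H = 487.9 HV × 9.807 MPa/HV = 4785 MPa = 4.785e+09 Pa.
Restated in SI base units: W = 220.0 N, H = 4.785e+09 Pa, K = 2.129e-06.
By Archard's law, V = K·W·L/H = 2.129e-06 · 220.0 · 1.123e+04 / 4.785e+09 = 1.099e-09 m³.
Depth of wear h = V/A = 1.099e-09 / 3.077e-05 = 3.573e-05 m.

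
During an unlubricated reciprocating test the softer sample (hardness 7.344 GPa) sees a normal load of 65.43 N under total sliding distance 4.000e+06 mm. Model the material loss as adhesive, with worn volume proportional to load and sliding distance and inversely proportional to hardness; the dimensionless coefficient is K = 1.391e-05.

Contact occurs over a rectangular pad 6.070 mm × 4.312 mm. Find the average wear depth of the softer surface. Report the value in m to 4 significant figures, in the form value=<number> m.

value=1.894e-05 m

Every step maintains full precision, and intermediate values are printed rounded. Rounded just once: four significant digits.
Distance L = 4.000e+06 mm = 4000 m.
Hardness H = 7.344 GPa = 7.344e+09 Pa.
Pad sides 6.070 mm × 4.312 mm = 0.006070 m × 0.004312 m. Contact area A = 0.006070 m × 0.004312 m = 2.617e-05 m².
Collected in SI base units: W = 65.43 N, H = 7.344e+09 Pa, K = 1.391e-05.
Wear volume V = K·W·L/H = 1.391e-05 · 65.43 · 4000 / 7.344e+09 = 4.957e-10 m³.
Average depth h = V/A = 4.957e-10 / 2.617e-05 = 1.894e-05 m.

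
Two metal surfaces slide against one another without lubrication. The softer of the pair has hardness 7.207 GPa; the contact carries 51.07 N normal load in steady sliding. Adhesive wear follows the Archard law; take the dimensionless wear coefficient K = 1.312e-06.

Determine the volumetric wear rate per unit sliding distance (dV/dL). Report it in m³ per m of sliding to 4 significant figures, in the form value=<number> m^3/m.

The algebra keeps exact precision — intermediates are printed rounded — rounded just once: four significant figures.
Convert: Hardness H = 7.207 GPa = 7.207e+09 Pa.
In SI base units: W = 51.07 N, H = 7.207e+09 Pa, K = 1.312e-06.
The wear rate dV/dL = K·W/H (independent of L): 1.312e-06 · 51.07 / 7.207e+09 = 9.297e-15 m³/m.

value=9.297e-15 m^3/m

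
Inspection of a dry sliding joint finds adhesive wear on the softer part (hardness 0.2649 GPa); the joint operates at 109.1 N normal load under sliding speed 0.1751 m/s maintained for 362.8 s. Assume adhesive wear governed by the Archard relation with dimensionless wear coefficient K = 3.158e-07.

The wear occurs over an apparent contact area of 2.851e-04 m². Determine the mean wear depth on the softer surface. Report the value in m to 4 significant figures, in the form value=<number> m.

value=2.898e-08 m

All arithmetic keeps exact precision, and the intermediates are printed rounded — one last rounding: 4 significant figures.
Distance L = v·t = 0.1751 m/s × 362.8 s = 63.53 m.
Hardness H = 0.2649 GPa = 2.649e+08 Pa.
In SI base units: W = 109.1 N, H = 2.649e+08 Pa, K = 3.158e-07.
Apply Archard: V = K·W·L/H = 3.158e-07 · 109.1 · 63.53 / 2.649e+08 = 8.262e-12 m³.
Wear depth h = V/A = 8.262e-12 / 2.851e-04 = 2.898e-08 m.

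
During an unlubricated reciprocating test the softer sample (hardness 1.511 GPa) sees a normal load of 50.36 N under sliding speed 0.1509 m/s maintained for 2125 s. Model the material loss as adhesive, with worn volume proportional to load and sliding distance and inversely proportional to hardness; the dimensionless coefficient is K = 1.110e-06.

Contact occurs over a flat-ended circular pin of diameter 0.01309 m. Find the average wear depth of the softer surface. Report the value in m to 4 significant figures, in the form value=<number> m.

Intermediate values are printed rounded; each operation holds full float precision — one last rounding, at four significant figures.
Distance L = v·t = 0.1509 m/s × 2125 s = 320.7 m.
Hardness H = 1.511 GPa = 1.511e+09 Pa.
Contact area A = π·d²/4 = π·(0.01309 m)²/4 = 1.346e-04 m².
Expressed in SI base units: W = 50.36 N, H = 1.511e+09 Pa, K = 1.110e-06.
Archard relation: V = K·W·L/H = 1.110e-06 · 50.36 · 320.7 / 1.511e+09 = 1.186e-11 m³.
Mean depth h = V/A = 1.186e-11 / 1.346e-04 = 8.815e-08 m.

value=8.815e-08 m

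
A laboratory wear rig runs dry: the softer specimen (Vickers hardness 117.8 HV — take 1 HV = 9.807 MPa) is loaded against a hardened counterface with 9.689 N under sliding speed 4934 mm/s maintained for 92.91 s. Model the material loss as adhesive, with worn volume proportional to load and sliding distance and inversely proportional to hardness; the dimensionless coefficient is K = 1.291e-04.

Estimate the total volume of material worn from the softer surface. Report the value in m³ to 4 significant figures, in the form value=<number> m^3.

Printed values are rounded — all working math runs at full float precision. Rounded just once, at 4 significant figures.
Convert: Sliding speed v = 4934 mm/s = 4.934 m/s. The distance L = v·t = 4.934 m/s × 92.91 s = 458.4 m.
Convert: Hardness H = 117.8 HV × 9.807 MPa/HV = 1155 MPa = 1.155e+09 Pa.
Restated in SI base units: W = 9.689 N, H = 1.155e+09 Pa, K = 1.291e-04.
Worn volume V = K·W·L/H = 1.291e-04 · 9.689 · 458.4 / 1.155e+09 = 4.963e-10 m³.

value=4.963e-10 m^3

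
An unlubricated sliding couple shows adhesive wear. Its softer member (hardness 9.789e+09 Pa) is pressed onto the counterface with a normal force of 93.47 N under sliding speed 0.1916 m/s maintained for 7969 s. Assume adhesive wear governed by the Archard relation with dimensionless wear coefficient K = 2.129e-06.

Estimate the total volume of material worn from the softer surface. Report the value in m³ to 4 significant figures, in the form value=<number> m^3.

All working math carries exact precision. Intermediates are printed rounded, and rounded once at the end: four significant figures.
Convert: Path length L = v·t = 0.1916 m/s × 7969 s = 1527 m.
Expressed in SI base units: W = 93.47 N, H = 9.789e+09 Pa, K = 2.129e-06.
Volume removed: V = K·W·L/H = 2.129e-06 · 93.47 · 1527 / 9.789e+09 = 3.104e-11 m³.

value=3.104e-11 m^3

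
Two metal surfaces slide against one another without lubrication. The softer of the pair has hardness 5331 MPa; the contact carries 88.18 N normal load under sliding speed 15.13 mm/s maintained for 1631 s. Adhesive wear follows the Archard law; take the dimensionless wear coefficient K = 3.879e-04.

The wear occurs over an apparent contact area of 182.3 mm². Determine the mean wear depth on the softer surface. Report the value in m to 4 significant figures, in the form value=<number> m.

value=8.685e-07 m

All arithmetic keeps full precision — quoted intermediates are rounded; one final rounding to 4 significant digits.
Sliding speed v = 15.13 mm/s = 0.01513 m/s. The distance L = v·t = 0.01513 m/s × 1631 s = 24.68 m.
Hardness H = 5331 MPa = 5.331e+09 Pa.
Contact area A = 182.3 mm² = 1.823e-04 m².
SI base units throughout: W = 88.18 N, H = 5.331e+09 Pa, K = 3.879e-04.
Apply Archard: V = K·W·L/H = 3.879e-04 · 88.18 · 24.68 / 5.331e+09 = 1.583e-10 m³.
Depth h = V/A = 1.583e-10 / 1.823e-04 = 8.685e-07 m.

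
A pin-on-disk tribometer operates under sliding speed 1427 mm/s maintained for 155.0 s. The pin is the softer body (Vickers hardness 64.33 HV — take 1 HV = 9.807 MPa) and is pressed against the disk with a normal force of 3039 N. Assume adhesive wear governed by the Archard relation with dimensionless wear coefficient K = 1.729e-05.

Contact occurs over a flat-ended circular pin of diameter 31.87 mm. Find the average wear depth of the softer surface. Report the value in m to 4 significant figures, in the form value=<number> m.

value=2.309e-05 m

The computation maintains full precision. Printed values are rounded. Rounded just once to four significant digits.
Sliding speed v = 1427 mm/s = 1.427 m/s. Distance covered L = v·t = 1.427 m/s × 155.0 s = 221.2 m.
Hardness H = 64.33 HV × 9.807 MPa/HV = 630.9 MPa = 6.309e+08 Pa.
Pin diameter d = 31.87 mm = 0.03187 m. Contact area A = π·d²/4 = π·(0.03187 m)²/4 = 7.977e-04 m².
In SI base units: W = 3039 N, H = 6.309e+08 Pa, K = 1.729e-05.
Volume removed: V = K·W·L/H = 1.729e-05 · 3039 · 221.2 / 6.309e+08 = 1.842e-08 m³.
Average depth h = V/A = 1.842e-08 / 7.977e-04 = 2.309e-05 m.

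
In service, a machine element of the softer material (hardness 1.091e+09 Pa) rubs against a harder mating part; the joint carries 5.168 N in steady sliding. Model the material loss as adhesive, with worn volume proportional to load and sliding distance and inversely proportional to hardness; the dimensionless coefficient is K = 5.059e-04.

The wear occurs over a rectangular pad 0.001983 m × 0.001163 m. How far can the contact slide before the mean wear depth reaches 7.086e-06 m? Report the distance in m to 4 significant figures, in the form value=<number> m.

value=6.819 m

All arithmetic runs at full float precision. Intermediate values are shown rounded; rounded just once, at 4 significant figures.
Contact area A = 0.001983 m × 0.001163 m = 2.306e-06 m².
As SI base values: W = 5.168 N, H = 1.091e+09 Pa, K = 5.059e-04.
Volume at the limit: V_lim = h_lim·A = 7.086e-06 · 2.306e-06 = 1.634e-11 m³.
Thus life L = V_lim·H/(K·W) = 1.634e-11 · 1.091e+09 / (5.059e-04 · 5.168) = 6.819 m.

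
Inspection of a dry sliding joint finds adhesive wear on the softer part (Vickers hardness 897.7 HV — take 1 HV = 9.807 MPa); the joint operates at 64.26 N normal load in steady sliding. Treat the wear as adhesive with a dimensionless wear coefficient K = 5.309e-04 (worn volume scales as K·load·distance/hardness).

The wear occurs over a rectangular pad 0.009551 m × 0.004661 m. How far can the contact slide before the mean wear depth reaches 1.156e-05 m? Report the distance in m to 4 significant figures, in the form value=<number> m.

All working math runs at full precision. Quoted intermediates are rounded, and a lone final rounding, at four significant digits.
Convert: Hardness H = 897.7 HV × 9.807 MPa/HV = 8804 MPa = 8.804e+09 Pa.
Convert: Contact area A = 0.009551 m × 0.004661 m = 4.452e-05 m².
Collected in SI base units: W = 64.26 N, H = 8.804e+09 Pa, K = 5.309e-04.
Allowed volume V_lim = h_lim·A = 1.156e-05 · 4.452e-05 = 5.146e-10 m³.
Life L = V_lim·H/(K·W) = 5.146e-10 · 8.804e+09 / (5.309e-04 · 64.26) = 132.8 m.

value=132.8 m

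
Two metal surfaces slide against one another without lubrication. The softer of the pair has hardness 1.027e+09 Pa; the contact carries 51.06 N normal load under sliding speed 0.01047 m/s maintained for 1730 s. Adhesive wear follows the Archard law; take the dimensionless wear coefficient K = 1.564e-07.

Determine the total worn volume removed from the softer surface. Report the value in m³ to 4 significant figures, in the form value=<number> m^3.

All working math carries full float precision — intermediate values are printed rounded; a lone final rounding to 4 significant digits.
Convert: Distance L = v·t = 0.01047 m/s × 1730 s = 18.11 m.
Restated in SI base units: W = 51.06 N, H = 1.027e+09 Pa, K = 1.564e-07.
By Archard's law, V = K·W·L/H = 1.564e-07 · 51.06 · 18.11 / 1.027e+09 = 1.408e-13 m³.

value=1.408e-13 m^3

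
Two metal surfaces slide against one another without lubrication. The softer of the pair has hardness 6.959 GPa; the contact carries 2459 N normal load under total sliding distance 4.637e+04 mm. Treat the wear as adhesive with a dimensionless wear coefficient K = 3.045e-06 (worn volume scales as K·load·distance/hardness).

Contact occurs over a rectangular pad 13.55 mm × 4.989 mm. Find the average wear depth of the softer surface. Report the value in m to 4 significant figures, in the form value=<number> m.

value=7.380e-07 m

Intermediates appear rounded. Every step holds full precision — a single final rounding to 4 significant figures.
Distance covered L = 4.637e+04 mm = 46.37 m.
Hardness H = 6.959 GPa = 6.959e+09 Pa.
Pad sides 13.55 mm × 4.989 mm = 0.01355 m × 0.004989 m. Contact area A = 0.01355 m × 0.004989 m = 6.760e-05 m².
Working in SI base units: W = 2459 N, H = 6.959e+09 Pa, K = 3.045e-06.
Archard relation: V = K·W·L/H = 3.045e-06 · 2459 · 46.37 / 6.959e+09 = 4.989e-11 m³.
Mean wear depth h = V/A = 4.989e-11 / 6.760e-05 = 7.380e-07 m.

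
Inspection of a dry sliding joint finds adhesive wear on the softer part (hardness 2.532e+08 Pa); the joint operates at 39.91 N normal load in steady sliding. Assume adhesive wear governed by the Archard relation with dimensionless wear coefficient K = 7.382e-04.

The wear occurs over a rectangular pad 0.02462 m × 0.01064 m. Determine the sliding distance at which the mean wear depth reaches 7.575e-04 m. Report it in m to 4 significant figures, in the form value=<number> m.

Every step keeps full precision, and printed values are rounded. Rounded just once: 4 significant digits.
Convert: Contact area A = 0.02462 m × 0.01064 m = 2.620e-04 m².
Restated in SI base units: W = 39.91 N, H = 2.532e+08 Pa, K = 7.382e-04.
Permissible volume V_lim = h_lim·A = 7.575e-04 · 2.620e-04 = 1.984e-07 m³.
Thus life L = V_lim·H/(K·W) = 1.984e-07 · 2.532e+08 / (7.382e-04 · 39.91) = 1705 m.

value=1705 m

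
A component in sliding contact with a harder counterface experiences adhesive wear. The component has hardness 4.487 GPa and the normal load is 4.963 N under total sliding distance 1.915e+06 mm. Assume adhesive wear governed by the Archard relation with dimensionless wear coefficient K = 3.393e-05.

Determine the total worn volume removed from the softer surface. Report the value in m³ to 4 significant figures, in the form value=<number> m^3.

Intermediate values appear rounded, and all working math holds full precision. Rounded once at the end, at four significant digits.
Convert: Distance L = 1.915e+06 mm = 1915 m.
Convert: Hardness H = 4.487 GPa = 4.487e+09 Pa.
As SI base values: W = 4.963 N, H = 4.487e+09 Pa, K = 3.393e-05.
Archard volume V = K·W·L/H = 3.393e-05 · 4.963 · 1915 / 4.487e+09 = 7.187e-11 m³.

value=7.187e-11 m^3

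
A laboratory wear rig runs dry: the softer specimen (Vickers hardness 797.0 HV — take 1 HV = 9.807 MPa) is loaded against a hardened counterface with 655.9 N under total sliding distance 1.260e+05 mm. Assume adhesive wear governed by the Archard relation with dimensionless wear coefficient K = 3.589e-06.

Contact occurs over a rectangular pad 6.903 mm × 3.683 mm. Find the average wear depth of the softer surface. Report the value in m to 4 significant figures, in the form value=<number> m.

value=1.493e-06 m

All arithmetic holds exact precision, and intermediate values are printed rounded, and one last rounding, at four significant figures.
Convert: Distance L = 1.260e+05 mm = 126.0 m.
Convert: Hardness H = 797.0 HV × 9.807 MPa/HV = 7816 MPa = 7.816e+09 Pa.
Convert: Pad sides 6.903 mm × 3.683 mm = 0.006903 m × 0.003683 m. Contact area A = 0.006903 m × 0.003683 m = 2.542e-05 m².
In SI base units, W = 655.9 N, H = 7.816e+09 Pa, K = 3.589e-06.
Archard relation: V = K·W·L/H = 3.589e-06 · 655.9 · 126.0 / 7.816e+09 = 3.795e-11 m³.
Depth h = V/A = 3.795e-11 / 2.542e-05 = 1.493e-06 m.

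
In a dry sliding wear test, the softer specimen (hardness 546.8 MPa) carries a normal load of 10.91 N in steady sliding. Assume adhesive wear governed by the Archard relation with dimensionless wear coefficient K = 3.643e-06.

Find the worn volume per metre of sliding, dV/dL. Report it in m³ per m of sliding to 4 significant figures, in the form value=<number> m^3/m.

All working math carries exact precision — the intermediates are printed rounded — one final rounding: 4 significant figures.
Hardness H = 546.8 MPa = 5.468e+08 Pa.
Restated in SI base units: W = 10.91 N, H = 5.468e+08 Pa, K = 3.643e-06.
Sliding wear rate dV/dL = K·W/H, so: 3.643e-06 · 10.91 / 5.468e+08 = 7.269e-14 m³/m.

value=7.269e-14 m^3/m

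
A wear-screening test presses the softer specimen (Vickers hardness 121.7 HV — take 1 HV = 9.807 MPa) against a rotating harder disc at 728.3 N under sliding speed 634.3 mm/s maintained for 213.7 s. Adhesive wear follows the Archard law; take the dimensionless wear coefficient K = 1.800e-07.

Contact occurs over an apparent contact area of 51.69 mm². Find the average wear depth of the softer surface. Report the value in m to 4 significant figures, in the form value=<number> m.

The computation maintains full float precision — the intermediates are shown rounded — a single final rounding: 4 significant figures.
Sliding speed v = 634.3 mm/s = 0.6343 m/s. Total distance L = v·t = 0.6343 m/s × 213.7 s = 135.5 m.
Hardness H = 121.7 HV × 9.807 MPa/HV = 1194 MPa = 1.194e+09 Pa.
Contact area A = 51.69 mm² = 5.169e-05 m².
As SI base values: W = 728.3 N, H = 1.194e+09 Pa, K = 1.800e-07.
Archard volume V = K·W·L/H = 1.800e-07 · 728.3 · 135.5 / 1.194e+09 = 1.489e-11 m³.
Mean wear depth h = V/A = 1.489e-11 / 5.169e-05 = 2.880e-07 m.

value=2.880e-07 m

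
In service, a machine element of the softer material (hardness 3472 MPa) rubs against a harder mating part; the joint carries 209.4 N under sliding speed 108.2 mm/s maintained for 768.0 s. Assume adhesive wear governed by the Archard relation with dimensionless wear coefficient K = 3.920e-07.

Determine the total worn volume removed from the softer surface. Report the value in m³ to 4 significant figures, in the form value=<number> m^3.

Displayed values are rounded; the computation maintains full precision. Rounded once at the end, at four significant figures.
Convert: Sliding speed v = 108.2 mm/s = 0.1082 m/s. Sliding distance L = v·t = 0.1082 m/s × 768.0 s = 83.10 m.
Convert: Hardness H = 3472 MPa = 3.472e+09 Pa.
Expressed in SI base units: W = 209.4 N, H = 3.472e+09 Pa, K = 3.920e-07.
Worn volume V = K·W·L/H = 3.920e-07 · 209.4 · 83.10 / 3.472e+09 = 1.965e-12 m³.

value=1.965e-12 m^3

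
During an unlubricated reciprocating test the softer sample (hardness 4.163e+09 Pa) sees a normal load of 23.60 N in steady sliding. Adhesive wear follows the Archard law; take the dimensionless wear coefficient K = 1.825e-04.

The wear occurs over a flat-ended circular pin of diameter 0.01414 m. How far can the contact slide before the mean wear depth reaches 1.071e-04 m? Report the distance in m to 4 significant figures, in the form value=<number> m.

All working math runs at exact precision. The intermediates are printed rounded — one final rounding, at 4 significant digits.
Convert: Contact area A = π·d²/4 = π·(0.01414 m)²/4 = 1.570e-04 m².
Collected in SI base units: W = 23.60 N, H = 4.163e+09 Pa, K = 1.825e-04.
Allowed volume V_lim = h_lim·A = 1.071e-04 · 1.570e-04 = 1.682e-08 m³.
Thus life L = V_lim·H/(K·W) = 1.682e-08 · 4.163e+09 / (1.825e-04 · 23.60) = 1.626e+04 m.

value=1.626e+04 m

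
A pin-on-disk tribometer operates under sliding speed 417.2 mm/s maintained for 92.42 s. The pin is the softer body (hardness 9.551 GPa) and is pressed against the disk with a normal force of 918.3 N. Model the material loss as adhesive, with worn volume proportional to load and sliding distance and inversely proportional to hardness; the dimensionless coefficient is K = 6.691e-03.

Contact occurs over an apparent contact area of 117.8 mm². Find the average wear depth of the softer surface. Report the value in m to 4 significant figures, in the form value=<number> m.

The intermediates appear rounded, and all working math runs at full precision — rounded once at the end, at 4 significant figures.
Convert: Sliding speed v = 417.2 mm/s = 0.4172 m/s. Total distance L = v·t = 0.4172 m/s × 92.42 s = 38.56 m.
Convert: Hardness H = 9.551 GPa = 9.551e+09 Pa.
Convert: Contact area A = 117.8 mm² = 1.178e-04 m².
Working in SI base units: W = 918.3 N, H = 9.551e+09 Pa, K = 6.691e-03.
Archard volume V = K·W·L/H = 6.691e-03 · 918.3 · 38.56 / 9.551e+09 = 2.480e-08 m³.
Depth h = V/A = 2.480e-08 / 1.178e-04 = 2.106e-04 m.

value=2.106e-04 m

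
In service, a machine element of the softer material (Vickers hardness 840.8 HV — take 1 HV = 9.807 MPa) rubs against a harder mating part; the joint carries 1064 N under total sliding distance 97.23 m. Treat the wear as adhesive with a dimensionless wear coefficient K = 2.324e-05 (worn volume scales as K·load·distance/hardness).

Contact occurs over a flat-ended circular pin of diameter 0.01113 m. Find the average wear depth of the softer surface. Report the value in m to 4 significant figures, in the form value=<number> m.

value=2.997e-06 m

Intermediate values are shown rounded; each operation keeps exact precision, and rounded just once, at four significant figures.
Hardness H = 840.8 HV × 9.807 MPa/HV = 8246 MPa = 8.246e+09 Pa.
Contact area A = π·d²/4 = π·(0.01113 m)²/4 = 9.729e-05 m².
SI base units throughout: W = 1064 N, H = 8.246e+09 Pa, K = 2.324e-05.
Archard volume V = K·W·L/H = 2.324e-05 · 1064 · 97.23 / 8.246e+09 = 2.916e-10 m³.
Wear depth h = V/A = 2.916e-10 / 9.729e-05 = 2.997e-06 m.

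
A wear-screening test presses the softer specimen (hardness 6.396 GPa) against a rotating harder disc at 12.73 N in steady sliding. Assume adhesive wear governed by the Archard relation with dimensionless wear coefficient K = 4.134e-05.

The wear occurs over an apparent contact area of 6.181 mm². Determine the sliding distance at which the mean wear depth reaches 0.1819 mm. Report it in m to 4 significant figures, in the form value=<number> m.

The intermediates are printed rounded, and every step runs at full float precision; a lone final rounding, at 4 significant digits.
Convert: Hardness H = 6.396 GPa = 6.396e+09 Pa.
Convert: Contact area A = 6.181 mm² = 6.181e-06 m².
Convert: Depth limit h_lim = 0.1819 mm = 1.819e-04 m.
Collected in SI base units: W = 12.73 N, H = 6.396e+09 Pa, K = 4.134e-05.
Volume at the limit: V_lim = h_lim·A = 1.819e-04 · 6.181e-06 = 1.124e-09 m³.
Inverting, life L = V_lim·H/(K·W) = 1.124e-09 · 6.396e+09 / (4.134e-05 · 12.73) = 1.366e+04 m.

value=1.366e+04 m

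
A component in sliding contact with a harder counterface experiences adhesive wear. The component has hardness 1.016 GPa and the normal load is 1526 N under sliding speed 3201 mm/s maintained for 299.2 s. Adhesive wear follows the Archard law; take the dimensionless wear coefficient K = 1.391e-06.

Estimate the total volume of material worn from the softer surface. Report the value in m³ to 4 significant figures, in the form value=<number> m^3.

value=2.001e-09 m^3

All working math holds full float precision; the intermediates appear rounded; one last rounding, at four significant figures.
Convert: Sliding speed v = 3201 mm/s = 3.201 m/s. Distance covered L = v·t = 3.201 m/s × 299.2 s = 957.7 m.
Convert: Hardness H = 1.016 GPa = 1.016e+09 Pa.
Collected in SI base units: W = 1526 N, H = 1.016e+09 Pa, K = 1.391e-06.
Worn volume V = K·W·L/H = 1.391e-06 · 1526 · 957.7 / 1.016e+09 = 2.001e-09 m³.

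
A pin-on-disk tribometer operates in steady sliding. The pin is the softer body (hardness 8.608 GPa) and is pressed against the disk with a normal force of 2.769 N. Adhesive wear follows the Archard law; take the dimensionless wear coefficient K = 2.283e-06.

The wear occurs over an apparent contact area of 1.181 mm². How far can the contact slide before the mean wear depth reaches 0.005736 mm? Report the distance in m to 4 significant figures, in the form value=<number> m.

Each operation carries exact precision, and intermediate values appear rounded — rounded just once, at 4 significant digits.
Convert: Hardness H = 8.608 GPa = 8.608e+09 Pa.
Convert: Contact area A = 1.181 mm² = 1.181e-06 m².
Convert: Depth limit h_lim = 0.005736 mm = 5.736e-06 m.
In SI base units: W = 2.769 N, H = 8.608e+09 Pa, K = 2.283e-06.
Limit volume V_lim = h_lim·A = 5.736e-06 · 1.181e-06 = 6.774e-12 m³.
So the life L = V_lim·H/(K·W) = 6.774e-12 · 8.608e+09 / (2.283e-06 · 2.769) = 9224 m.

value=9224 m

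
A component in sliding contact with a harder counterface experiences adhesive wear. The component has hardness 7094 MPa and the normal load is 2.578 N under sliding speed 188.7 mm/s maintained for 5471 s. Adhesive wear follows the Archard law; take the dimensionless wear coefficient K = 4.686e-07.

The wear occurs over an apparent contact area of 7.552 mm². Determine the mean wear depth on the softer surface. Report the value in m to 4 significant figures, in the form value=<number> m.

value=2.328e-08 m

All working math holds full float precision; intermediate values are displayed rounded; rounded once at the end, at 4 significant figures.
Sliding speed v = 188.7 mm/s = 0.1887 m/s. Distance L = v·t = 0.1887 m/s × 5471 s = 1032 m.
Hardness H = 7094 MPa = 7.094e+09 Pa.
Contact area A = 7.552 mm² = 7.552e-06 m².
Collected in SI base units: W = 2.578 N, H = 7.094e+09 Pa, K = 4.686e-07.
Archard relation: V = K·W·L/H = 4.686e-07 · 2.578 · 1032 / 7.094e+09 = 1.758e-13 m³.
Depth h = V/A = 1.758e-13 / 7.552e-06 = 2.328e-08 m.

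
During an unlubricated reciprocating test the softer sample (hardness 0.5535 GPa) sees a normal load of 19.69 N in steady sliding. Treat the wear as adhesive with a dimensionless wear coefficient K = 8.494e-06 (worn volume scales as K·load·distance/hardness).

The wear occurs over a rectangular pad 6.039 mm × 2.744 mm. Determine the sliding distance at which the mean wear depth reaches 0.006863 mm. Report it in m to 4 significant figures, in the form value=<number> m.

The computation carries full precision, and the intermediates appear rounded; one final rounding to 4 significant figures.
Hardness H = 0.5535 GPa = 5.535e+08 Pa.
Pad sides 6.039 mm × 2.744 mm = 0.006039 m × 0.002744 m. Contact area A = 0.006039 m × 0.002744 m = 1.657e-05 m².
Depth limit h_lim = 0.006863 mm = 6.863e-06 m.
In SI base units: W = 19.69 N, H = 5.535e+08 Pa, K = 8.494e-06.
Allowed volume V_lim = h_lim·A = 6.863e-06 · 1.657e-05 = 1.137e-10 m³.
Life L = V_lim·H/(K·W) = 1.137e-10 · 5.535e+08 / (8.494e-06 · 19.69) = 376.4 m.

value=376.4 m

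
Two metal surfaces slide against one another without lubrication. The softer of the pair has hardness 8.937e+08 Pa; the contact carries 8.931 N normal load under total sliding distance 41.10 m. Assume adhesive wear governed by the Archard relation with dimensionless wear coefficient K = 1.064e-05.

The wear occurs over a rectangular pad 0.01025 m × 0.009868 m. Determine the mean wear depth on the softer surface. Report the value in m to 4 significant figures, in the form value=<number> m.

All arithmetic keeps exact precision — shown intermediates are rounded; rounded once at the end, at 4 significant figures.
Contact area A = 0.01025 m × 0.009868 m = 1.011e-04 m².
Working in SI base units: W = 8.931 N, H = 8.937e+08 Pa, K = 1.064e-05.
Archard volume V = K·W·L/H = 1.064e-05 · 8.931 · 41.10 / 8.937e+08 = 4.370e-12 m³.
Mean depth h = V/A = 4.370e-12 / 1.011e-04 = 4.321e-08 m.

value=4.321e-08 m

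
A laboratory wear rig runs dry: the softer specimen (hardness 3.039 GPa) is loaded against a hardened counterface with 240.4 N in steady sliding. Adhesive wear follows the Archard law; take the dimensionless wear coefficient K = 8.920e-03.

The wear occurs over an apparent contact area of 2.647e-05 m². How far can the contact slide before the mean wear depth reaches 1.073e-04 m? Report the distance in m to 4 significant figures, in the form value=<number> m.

Intermediates appear rounded — all arithmetic runs at full float precision — rounded once at the end, at 4 significant digits.
Hardness H = 3.039 GPa = 3.039e+09 Pa.
In SI base units, W = 240.4 N, H = 3.039e+09 Pa, K = 8.920e-03.
At the depth limit, V_lim = h_lim·A = 1.073e-04 · 2.647e-05 = 2.840e-09 m³.
Thus life L = V_lim·H/(K·W) = 2.840e-09 · 3.039e+09 / (8.920e-03 · 240.4) = 4.025 m.

value=4.025 m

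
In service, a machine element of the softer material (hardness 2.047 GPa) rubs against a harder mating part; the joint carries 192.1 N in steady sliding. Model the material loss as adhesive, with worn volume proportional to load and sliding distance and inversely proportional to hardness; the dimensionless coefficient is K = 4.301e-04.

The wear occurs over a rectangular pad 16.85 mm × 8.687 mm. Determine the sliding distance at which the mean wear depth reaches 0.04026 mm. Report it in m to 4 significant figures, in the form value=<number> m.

Intermediates appear rounded; every step runs at full float precision. Rounded once at the end, at four significant digits.
Hardness H = 2.047 GPa = 2.047e+09 Pa.
Pad sides 16.85 mm × 8.687 mm = 0.01685 m × 0.008687 m. Contact area A = 0.01685 m × 0.008687 m = 1.464e-04 m².
Depth limit h_lim = 0.04026 mm = 4.026e-05 m.
As SI base values: W = 192.1 N, H = 2.047e+09 Pa, K = 4.301e-04.
Permissible volume V_lim = h_lim·A = 4.026e-05 · 1.464e-04 = 5.893e-09 m³.
Thus life L = V_lim·H/(K·W) = 5.893e-09 · 2.047e+09 / (4.301e-04 · 192.1) = 146.0 m.

value=146.0 m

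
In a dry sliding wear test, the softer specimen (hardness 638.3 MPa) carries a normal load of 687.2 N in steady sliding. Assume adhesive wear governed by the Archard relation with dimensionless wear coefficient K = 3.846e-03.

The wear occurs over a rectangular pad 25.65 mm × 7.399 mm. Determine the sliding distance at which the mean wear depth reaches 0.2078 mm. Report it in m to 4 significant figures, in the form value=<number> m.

value=9.524 m

Intermediates are printed rounded — all working math runs at full float precision — one final rounding to four significant digits.
Convert: Hardness H = 638.3 MPa = 6.383e+08 Pa.
Convert: Pad sides 25.65 mm × 7.399 mm = 0.02565 m × 0.007399 m. Contact area A = 0.02565 m × 0.007399 m = 1.898e-04 m².
Convert: Depth limit h_lim = 0.2078 mm = 2.078e-04 m.
SI base units throughout: W = 687.2 N, H = 6.383e+08 Pa, K = 3.846e-03.
At the depth limit, V_lim = h_lim·A = 2.078e-04 · 1.898e-04 = 3.944e-08 m³.
Sliding life L = V_lim·H/(K·W) = 3.944e-08 · 6.383e+08 / (3.846e-03 · 687.2) = 9.524 m.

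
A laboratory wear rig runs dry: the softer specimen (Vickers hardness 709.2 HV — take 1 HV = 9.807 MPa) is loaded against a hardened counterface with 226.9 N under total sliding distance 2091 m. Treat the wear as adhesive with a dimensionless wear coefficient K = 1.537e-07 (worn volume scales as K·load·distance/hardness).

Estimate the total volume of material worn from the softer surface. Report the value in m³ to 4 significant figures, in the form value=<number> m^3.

value=1.048e-11 m^3

Quoted intermediates are rounded. The algebra keeps full float precision; rounded just once, at 4 significant figures.
Hardness H = 709.2 HV × 9.807 MPa/HV = 6955 MPa = 6.955e+09 Pa.
Working in SI base units: W = 226.9 N, H = 6.955e+09 Pa, K = 1.537e-07.
Archard relation: V = K·W·L/H = 1.537e-07 · 226.9 · 2091 / 6.955e+09 = 1.048e-11 m³.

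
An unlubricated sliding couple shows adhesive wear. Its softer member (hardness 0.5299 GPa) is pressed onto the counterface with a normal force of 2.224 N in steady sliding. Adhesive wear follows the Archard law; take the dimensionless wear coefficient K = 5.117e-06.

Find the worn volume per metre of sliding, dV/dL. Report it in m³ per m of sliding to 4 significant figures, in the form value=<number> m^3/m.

value=2.148e-14 m^3/m

Every step maintains full precision — shown intermediates are rounded. Rounded once at the end to 4 significant digits.
Hardness H = 0.5299 GPa = 5.299e+08 Pa.
Working in SI base units: W = 2.224 N, H = 5.299e+08 Pa, K = 5.117e-06.
The wear rate dV/dL = K·W/H (independent of L): 5.117e-06 · 2.224 / 5.299e+08 = 2.148e-14 m³/m.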